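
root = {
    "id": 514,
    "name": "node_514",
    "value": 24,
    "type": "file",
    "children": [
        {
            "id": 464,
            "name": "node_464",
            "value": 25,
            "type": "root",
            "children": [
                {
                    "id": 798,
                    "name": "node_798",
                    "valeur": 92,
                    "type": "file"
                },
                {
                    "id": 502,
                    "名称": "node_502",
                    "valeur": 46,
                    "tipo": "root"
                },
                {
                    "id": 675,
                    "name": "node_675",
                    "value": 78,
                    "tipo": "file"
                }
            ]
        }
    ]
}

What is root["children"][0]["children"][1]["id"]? 502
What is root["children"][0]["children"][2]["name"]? "node_675"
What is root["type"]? "file"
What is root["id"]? 514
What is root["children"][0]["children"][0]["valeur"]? 92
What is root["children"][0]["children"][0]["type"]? "file"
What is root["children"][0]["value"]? 25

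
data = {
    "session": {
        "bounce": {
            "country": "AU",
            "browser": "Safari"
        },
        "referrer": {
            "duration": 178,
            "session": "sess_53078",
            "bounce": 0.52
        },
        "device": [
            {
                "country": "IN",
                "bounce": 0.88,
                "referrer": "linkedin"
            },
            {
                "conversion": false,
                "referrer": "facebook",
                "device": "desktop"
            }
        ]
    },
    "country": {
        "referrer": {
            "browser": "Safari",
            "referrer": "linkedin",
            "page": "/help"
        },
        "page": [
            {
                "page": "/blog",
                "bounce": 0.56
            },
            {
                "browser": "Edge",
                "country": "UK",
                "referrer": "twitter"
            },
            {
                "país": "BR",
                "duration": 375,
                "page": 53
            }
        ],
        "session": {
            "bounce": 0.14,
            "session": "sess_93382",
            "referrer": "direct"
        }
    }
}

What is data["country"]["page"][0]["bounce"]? 0.56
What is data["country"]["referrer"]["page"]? "/help"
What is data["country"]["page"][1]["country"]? "UK"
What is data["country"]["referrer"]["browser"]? "Safari"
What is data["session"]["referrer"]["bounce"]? 0.52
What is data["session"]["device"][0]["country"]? "IN"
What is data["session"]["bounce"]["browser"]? "Safari"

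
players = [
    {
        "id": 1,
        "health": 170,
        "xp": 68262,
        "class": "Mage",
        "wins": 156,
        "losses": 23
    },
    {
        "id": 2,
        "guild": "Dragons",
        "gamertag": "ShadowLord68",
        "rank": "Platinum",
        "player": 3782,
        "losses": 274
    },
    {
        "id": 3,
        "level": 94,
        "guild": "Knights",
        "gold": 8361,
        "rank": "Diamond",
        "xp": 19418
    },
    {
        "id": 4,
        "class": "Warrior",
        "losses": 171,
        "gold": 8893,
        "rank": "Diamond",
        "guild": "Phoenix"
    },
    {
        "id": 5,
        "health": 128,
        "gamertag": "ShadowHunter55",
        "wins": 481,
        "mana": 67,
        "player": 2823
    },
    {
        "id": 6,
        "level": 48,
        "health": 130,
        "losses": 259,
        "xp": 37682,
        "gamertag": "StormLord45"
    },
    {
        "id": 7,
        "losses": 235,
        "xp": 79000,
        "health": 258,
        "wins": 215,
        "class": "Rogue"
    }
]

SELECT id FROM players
[1, 2, 3, 4, 5, 6, 7]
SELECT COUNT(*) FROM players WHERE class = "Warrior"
1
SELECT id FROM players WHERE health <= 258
[1, 5, 6, 7]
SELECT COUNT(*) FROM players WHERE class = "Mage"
1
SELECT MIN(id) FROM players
1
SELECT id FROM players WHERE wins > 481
[]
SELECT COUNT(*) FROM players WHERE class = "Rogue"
1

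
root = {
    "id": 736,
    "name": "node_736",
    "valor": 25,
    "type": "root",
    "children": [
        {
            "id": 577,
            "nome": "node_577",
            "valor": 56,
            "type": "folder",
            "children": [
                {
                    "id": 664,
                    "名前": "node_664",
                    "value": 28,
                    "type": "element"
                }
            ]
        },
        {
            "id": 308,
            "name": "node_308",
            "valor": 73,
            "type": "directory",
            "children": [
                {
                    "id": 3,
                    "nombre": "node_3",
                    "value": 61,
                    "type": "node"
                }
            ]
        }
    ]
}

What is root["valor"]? 25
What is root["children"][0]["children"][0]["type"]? "element"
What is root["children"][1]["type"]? "directory"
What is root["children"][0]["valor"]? 56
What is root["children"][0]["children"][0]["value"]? 28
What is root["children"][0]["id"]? 577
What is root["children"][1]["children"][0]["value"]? 61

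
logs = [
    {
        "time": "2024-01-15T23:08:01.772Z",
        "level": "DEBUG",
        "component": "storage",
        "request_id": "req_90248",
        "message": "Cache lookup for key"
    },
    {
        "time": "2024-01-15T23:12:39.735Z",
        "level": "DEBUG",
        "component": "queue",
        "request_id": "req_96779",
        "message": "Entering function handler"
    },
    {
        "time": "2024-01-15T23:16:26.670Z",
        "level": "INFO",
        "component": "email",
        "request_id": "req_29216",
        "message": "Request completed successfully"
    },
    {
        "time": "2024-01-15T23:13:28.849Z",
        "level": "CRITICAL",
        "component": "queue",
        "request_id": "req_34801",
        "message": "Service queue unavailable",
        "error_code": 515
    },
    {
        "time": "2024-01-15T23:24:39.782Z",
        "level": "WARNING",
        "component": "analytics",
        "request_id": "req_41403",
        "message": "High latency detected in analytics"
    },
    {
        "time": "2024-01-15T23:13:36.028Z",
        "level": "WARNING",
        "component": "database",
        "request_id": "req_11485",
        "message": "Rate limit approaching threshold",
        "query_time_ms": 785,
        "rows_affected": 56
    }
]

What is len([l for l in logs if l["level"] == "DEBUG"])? 2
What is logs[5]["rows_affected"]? 56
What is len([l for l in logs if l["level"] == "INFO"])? 1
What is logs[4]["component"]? "analytics"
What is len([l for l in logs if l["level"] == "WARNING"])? 2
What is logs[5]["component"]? "database"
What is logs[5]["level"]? "WARNING"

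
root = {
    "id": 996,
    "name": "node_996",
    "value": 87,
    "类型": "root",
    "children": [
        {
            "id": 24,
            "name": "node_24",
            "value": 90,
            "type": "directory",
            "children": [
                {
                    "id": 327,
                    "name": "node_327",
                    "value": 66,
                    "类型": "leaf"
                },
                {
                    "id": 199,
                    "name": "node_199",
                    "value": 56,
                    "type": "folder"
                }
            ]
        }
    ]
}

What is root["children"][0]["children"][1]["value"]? 56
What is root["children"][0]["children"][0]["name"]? "node_327"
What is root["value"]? 87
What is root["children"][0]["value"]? 90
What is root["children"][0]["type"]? "directory"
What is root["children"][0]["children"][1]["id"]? 199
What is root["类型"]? "root"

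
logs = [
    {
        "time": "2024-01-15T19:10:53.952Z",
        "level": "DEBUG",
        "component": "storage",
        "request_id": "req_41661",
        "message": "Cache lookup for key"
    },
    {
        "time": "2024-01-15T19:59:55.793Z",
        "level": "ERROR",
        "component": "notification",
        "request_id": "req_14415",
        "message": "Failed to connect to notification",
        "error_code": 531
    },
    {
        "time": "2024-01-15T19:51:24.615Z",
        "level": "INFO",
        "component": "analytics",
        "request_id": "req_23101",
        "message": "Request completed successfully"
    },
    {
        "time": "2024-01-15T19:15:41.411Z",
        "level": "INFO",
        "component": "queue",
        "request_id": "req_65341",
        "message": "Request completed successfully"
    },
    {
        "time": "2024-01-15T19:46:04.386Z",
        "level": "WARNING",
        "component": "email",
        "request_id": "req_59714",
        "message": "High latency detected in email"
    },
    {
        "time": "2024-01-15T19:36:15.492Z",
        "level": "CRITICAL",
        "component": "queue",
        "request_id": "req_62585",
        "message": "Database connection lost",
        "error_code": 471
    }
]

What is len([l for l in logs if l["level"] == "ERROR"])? 1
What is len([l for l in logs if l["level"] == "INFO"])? 2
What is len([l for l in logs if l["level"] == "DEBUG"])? 1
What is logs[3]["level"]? "INFO"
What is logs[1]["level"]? "ERROR"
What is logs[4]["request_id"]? "req_59714"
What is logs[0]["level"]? "DEBUG"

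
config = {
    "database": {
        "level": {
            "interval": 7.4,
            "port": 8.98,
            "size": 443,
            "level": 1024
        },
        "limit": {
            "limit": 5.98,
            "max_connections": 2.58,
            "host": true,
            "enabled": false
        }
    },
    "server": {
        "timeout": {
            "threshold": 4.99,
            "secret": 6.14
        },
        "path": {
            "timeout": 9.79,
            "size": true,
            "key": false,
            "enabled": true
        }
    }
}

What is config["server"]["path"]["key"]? False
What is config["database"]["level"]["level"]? 1024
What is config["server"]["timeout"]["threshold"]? 4.99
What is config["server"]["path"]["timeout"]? 9.79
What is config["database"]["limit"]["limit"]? 5.98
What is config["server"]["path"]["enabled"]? True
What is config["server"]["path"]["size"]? True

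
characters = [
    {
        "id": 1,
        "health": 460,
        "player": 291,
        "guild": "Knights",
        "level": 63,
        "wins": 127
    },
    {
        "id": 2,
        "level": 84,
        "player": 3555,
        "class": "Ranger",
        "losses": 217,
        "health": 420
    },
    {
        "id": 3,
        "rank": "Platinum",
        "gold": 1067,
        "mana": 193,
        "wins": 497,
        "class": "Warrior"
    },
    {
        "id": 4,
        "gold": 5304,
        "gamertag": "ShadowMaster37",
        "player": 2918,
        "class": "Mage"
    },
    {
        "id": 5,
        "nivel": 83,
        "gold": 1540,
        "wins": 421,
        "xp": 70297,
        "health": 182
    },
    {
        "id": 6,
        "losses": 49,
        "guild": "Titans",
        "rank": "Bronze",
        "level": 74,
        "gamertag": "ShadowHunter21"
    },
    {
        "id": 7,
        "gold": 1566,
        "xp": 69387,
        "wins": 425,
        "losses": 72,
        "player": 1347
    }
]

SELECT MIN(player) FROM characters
291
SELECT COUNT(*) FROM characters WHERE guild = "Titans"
1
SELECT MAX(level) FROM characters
84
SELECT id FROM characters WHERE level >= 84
[2]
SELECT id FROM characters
[1, 2, 3, 4, 5, 6, 7]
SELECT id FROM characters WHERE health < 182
[]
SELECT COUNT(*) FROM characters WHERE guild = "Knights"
1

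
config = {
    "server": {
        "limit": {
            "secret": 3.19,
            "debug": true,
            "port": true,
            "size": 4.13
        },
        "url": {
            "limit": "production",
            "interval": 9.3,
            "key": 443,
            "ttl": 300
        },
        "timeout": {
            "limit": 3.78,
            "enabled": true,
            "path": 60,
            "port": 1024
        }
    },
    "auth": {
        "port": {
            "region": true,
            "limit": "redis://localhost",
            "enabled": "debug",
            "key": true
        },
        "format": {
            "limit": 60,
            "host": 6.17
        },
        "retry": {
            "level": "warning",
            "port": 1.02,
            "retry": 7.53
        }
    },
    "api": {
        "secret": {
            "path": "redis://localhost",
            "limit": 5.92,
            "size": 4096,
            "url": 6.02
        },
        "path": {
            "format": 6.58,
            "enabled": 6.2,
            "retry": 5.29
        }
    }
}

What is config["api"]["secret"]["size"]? 4096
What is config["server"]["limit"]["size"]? 4.13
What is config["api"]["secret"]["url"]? 6.02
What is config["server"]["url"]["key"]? 443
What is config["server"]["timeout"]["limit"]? 3.78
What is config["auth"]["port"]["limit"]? "redis://localhost"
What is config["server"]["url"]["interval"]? 9.3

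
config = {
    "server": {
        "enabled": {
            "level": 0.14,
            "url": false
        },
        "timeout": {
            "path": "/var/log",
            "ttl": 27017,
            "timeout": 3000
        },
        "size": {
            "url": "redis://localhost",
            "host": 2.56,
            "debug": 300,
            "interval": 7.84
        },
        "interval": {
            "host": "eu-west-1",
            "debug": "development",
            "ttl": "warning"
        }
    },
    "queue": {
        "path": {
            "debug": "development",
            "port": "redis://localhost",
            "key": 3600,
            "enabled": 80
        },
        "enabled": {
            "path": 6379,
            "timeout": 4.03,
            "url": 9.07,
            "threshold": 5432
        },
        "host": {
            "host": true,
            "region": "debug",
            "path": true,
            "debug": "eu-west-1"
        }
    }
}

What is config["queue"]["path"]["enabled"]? 80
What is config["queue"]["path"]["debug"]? "development"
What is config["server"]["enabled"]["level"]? 0.14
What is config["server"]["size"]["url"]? "redis://localhost"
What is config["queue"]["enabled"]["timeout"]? 4.03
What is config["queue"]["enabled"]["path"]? 6379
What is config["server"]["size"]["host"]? 2.56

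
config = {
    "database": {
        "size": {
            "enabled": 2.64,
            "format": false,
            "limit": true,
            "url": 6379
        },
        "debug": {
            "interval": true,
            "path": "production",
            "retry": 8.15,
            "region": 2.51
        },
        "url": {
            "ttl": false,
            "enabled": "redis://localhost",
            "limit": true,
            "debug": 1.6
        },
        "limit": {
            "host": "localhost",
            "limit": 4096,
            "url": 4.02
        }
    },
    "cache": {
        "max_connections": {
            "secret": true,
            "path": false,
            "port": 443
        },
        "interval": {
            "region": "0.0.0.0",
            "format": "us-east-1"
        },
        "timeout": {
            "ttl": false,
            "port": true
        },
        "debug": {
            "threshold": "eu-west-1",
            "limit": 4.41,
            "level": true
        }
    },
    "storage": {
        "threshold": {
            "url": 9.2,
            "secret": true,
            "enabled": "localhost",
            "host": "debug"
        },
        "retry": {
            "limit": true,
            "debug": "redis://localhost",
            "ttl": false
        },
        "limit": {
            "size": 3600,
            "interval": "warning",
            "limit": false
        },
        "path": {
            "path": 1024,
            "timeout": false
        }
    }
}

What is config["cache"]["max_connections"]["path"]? False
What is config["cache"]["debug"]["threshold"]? "eu-west-1"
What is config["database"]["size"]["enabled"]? 2.64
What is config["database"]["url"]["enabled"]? "redis://localhost"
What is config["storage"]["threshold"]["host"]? "debug"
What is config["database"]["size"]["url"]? 6379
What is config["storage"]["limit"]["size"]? 3600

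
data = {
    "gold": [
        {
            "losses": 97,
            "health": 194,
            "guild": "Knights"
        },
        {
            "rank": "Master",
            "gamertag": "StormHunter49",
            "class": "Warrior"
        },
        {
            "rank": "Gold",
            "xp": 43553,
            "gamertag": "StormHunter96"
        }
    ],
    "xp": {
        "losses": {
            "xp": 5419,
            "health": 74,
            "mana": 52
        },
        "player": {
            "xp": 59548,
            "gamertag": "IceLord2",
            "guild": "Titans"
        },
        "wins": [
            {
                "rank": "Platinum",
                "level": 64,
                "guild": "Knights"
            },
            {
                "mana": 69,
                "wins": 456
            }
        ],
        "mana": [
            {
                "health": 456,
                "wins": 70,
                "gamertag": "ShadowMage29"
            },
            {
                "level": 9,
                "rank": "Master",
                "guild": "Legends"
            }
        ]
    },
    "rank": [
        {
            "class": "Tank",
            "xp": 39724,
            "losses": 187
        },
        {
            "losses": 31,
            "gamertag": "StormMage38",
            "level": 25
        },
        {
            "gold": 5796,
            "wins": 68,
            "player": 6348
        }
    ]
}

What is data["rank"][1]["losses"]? 31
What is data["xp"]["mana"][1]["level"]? 9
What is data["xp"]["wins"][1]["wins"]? 456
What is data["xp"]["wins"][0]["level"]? 64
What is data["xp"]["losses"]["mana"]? 52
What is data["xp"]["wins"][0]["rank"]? "Platinum"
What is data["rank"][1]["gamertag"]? "StormMage38"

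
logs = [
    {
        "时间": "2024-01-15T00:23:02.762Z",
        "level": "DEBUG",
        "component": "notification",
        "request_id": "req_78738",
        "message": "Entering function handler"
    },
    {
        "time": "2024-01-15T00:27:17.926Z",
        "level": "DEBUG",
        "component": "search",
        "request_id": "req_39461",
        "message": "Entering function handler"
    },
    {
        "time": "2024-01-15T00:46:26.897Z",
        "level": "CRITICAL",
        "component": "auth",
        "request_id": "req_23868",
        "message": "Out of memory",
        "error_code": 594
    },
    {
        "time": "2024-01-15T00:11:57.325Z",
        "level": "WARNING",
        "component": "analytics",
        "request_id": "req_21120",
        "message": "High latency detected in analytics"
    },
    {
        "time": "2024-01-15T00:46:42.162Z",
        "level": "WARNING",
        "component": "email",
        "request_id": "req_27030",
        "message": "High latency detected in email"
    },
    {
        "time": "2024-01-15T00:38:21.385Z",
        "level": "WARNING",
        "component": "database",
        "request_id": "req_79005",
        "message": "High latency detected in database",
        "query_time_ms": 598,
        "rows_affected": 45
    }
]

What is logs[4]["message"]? "High latency detected in email"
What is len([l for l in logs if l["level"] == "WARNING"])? 3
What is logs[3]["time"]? "2024-01-15T00:11:57.325Z"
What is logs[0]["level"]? "DEBUG"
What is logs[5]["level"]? "WARNING"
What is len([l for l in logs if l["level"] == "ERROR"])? 0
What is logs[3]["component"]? "analytics"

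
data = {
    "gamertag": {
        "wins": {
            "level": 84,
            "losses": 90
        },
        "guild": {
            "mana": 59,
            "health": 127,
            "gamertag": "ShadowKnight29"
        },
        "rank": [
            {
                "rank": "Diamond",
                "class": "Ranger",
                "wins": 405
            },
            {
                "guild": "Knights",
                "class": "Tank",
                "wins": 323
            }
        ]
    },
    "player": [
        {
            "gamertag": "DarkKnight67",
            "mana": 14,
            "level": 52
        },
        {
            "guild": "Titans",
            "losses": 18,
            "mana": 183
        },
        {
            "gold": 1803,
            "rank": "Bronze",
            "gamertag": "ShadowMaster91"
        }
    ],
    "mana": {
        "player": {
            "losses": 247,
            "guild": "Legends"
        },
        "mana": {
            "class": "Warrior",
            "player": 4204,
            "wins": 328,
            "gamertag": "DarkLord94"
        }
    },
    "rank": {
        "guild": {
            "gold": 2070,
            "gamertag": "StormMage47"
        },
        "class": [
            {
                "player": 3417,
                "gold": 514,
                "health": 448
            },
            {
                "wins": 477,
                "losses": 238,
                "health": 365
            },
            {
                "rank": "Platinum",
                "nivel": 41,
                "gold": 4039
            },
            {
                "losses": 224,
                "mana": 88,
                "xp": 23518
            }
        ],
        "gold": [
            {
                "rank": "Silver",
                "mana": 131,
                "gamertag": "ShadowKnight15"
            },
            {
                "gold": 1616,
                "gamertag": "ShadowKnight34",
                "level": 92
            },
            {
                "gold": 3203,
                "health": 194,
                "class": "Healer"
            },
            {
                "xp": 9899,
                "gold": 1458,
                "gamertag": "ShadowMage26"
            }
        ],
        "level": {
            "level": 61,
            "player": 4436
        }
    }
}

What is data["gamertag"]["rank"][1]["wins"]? 323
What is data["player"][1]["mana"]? 183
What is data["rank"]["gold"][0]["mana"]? 131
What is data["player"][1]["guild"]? "Titans"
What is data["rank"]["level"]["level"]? 61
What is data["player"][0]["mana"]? 14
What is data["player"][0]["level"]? 52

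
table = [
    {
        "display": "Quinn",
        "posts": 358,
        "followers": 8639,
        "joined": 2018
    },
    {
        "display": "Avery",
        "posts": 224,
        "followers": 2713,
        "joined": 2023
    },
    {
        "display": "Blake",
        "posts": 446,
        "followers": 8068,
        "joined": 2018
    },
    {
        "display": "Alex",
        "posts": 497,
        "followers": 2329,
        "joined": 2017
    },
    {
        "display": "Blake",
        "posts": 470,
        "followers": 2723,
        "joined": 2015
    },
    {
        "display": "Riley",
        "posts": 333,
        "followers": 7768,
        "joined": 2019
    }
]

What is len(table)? 6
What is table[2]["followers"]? 8068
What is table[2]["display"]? "Blake"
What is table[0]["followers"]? 8639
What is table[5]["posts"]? 333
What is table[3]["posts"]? 497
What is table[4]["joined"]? 2015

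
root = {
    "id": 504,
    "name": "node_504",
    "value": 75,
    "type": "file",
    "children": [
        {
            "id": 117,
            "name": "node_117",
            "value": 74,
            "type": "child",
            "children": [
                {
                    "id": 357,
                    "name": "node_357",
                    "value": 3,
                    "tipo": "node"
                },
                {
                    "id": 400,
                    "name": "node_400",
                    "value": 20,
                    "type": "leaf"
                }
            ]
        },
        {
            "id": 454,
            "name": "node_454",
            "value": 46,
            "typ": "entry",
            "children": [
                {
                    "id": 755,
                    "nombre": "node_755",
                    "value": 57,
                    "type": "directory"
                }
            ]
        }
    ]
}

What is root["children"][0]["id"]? 117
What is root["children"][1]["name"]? "node_454"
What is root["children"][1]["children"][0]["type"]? "directory"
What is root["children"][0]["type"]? "child"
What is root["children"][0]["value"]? 74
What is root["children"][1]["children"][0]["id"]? 755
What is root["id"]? 504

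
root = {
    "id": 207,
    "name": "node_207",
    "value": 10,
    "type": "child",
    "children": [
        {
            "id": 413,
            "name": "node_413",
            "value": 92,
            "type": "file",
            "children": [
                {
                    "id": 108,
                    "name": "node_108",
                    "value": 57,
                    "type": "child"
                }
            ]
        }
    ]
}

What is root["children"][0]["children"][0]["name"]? "node_108"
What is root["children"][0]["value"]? 92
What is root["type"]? "child"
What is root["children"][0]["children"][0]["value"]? 57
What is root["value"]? 10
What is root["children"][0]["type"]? "file"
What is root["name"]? "node_207"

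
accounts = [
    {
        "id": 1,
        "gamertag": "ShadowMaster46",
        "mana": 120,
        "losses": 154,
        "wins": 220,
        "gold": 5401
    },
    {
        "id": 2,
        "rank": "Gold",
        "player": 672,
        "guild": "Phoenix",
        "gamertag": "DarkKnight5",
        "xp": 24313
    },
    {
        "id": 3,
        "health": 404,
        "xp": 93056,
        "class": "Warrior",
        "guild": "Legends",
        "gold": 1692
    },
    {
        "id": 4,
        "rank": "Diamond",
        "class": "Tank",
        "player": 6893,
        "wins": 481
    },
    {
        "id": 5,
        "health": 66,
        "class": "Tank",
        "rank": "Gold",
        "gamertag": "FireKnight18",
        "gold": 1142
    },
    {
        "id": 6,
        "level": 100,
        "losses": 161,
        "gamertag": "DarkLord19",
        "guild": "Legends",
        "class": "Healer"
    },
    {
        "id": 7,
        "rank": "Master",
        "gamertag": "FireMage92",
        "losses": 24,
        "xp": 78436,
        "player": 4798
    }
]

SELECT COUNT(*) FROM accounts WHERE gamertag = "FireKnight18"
1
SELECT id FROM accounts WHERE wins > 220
[4]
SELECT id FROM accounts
[1, 2, 3, 4, 5, 6, 7]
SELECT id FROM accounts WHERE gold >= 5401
[1]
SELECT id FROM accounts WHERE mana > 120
[]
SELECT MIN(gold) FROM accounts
1142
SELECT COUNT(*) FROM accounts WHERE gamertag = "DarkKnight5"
1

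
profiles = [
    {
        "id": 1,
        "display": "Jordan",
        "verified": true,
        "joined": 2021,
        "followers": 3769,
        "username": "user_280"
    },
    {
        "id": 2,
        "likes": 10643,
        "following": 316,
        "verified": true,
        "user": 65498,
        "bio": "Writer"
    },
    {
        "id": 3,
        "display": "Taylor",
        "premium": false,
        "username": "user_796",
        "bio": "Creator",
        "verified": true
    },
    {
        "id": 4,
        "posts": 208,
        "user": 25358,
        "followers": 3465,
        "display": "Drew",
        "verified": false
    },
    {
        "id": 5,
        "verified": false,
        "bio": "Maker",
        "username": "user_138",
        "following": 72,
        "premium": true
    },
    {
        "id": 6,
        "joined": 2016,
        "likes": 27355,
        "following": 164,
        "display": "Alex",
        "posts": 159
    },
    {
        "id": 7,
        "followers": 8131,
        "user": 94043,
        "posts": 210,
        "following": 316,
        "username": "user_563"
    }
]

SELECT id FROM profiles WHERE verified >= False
[1, 2, 3, 4, 5]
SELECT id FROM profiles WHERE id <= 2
[1, 2]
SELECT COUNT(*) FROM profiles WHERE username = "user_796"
1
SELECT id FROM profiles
[1, 2, 3, 4, 5, 6, 7]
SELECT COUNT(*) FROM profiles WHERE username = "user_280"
1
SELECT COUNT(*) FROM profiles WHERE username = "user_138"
1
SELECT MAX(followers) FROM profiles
8131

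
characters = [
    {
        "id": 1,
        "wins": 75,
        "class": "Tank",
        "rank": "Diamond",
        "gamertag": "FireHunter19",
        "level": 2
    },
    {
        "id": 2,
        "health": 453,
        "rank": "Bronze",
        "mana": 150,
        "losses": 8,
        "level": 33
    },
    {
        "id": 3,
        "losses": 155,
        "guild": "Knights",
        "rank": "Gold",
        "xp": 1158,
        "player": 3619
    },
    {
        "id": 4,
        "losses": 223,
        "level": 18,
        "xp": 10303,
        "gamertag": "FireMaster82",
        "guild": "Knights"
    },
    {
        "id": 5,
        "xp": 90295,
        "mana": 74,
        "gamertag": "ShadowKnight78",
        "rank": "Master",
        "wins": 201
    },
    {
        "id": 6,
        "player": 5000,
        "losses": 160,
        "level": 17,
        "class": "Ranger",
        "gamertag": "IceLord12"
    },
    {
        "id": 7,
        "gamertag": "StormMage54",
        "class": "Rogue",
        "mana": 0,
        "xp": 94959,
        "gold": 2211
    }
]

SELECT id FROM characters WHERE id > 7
[]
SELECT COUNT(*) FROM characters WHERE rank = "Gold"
1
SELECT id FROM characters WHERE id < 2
[1]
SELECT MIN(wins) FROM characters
75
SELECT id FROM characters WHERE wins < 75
[]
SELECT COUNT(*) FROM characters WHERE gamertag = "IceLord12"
1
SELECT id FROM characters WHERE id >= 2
[2, 3, 4, 5, 6, 7]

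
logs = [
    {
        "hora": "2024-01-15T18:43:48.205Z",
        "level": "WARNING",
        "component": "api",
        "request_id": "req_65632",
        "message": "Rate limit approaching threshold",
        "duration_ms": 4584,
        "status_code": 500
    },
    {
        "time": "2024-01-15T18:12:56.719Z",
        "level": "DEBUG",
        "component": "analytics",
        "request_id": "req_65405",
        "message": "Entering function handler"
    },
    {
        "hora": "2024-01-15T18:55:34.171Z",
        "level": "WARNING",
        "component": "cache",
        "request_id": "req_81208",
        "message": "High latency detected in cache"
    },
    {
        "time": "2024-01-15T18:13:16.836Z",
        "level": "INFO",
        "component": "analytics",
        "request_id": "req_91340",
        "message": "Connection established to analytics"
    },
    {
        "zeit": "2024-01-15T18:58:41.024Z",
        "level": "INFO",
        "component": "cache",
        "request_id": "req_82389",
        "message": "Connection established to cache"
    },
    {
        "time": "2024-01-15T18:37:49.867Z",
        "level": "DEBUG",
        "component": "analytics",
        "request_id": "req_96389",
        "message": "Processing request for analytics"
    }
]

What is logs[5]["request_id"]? "req_96389"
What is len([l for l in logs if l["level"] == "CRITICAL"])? 0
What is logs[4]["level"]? "INFO"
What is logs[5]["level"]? "DEBUG"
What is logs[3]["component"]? "analytics"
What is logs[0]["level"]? "WARNING"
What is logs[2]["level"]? "WARNING"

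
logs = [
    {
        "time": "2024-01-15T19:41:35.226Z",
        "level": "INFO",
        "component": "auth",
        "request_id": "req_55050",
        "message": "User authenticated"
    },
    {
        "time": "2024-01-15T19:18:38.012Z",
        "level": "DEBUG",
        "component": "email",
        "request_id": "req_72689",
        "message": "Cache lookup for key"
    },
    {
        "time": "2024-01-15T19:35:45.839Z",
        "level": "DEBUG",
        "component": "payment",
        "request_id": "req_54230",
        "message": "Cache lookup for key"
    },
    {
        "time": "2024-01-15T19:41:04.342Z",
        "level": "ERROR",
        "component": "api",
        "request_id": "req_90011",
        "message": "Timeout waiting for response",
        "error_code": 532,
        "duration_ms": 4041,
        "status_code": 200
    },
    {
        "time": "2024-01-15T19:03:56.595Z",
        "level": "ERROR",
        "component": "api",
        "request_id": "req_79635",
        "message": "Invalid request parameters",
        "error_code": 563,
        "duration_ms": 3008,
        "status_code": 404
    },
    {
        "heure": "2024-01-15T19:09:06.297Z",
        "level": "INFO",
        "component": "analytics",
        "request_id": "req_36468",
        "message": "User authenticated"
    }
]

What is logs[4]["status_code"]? 404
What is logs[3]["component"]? "api"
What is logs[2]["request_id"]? "req_54230"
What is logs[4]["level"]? "ERROR"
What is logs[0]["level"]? "INFO"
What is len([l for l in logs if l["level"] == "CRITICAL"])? 0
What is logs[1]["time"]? "2024-01-15T19:18:38.012Z"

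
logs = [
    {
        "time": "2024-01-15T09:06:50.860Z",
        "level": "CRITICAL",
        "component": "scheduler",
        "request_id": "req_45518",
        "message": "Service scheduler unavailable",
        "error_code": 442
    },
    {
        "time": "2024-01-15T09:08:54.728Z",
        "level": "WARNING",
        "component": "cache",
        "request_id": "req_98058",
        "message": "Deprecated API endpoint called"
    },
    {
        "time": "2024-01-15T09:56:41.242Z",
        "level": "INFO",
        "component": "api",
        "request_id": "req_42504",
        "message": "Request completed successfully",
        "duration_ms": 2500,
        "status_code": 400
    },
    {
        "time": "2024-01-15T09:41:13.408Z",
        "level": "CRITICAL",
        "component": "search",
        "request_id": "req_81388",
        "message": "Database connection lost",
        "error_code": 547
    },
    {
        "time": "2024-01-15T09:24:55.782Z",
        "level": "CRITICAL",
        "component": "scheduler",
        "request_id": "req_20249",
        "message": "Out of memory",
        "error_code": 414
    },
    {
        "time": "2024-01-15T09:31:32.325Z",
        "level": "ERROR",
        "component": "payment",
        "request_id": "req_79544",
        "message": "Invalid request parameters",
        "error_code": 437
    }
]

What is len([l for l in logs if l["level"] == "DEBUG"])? 0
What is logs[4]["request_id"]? "req_20249"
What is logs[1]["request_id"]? "req_98058"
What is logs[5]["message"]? "Invalid request parameters"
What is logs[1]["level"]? "WARNING"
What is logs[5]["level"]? "ERROR"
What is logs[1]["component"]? "cache"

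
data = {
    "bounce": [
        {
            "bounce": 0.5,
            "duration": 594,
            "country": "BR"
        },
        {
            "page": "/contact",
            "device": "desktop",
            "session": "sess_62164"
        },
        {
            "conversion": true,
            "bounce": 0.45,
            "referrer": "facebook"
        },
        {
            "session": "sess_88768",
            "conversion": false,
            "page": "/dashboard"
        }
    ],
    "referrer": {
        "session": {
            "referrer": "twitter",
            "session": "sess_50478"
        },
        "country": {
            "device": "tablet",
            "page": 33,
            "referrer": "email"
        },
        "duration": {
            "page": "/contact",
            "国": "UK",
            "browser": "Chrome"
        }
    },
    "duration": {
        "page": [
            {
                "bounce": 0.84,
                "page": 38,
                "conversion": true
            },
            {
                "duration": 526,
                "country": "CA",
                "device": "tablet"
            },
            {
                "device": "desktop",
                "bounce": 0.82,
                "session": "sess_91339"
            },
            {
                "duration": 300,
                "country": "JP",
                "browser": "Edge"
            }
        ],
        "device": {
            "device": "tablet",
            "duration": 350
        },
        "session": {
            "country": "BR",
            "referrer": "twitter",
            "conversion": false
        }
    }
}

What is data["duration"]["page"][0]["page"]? 38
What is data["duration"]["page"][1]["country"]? "CA"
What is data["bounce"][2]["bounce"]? 0.45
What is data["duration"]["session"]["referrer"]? "twitter"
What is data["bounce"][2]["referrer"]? "facebook"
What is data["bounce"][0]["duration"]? 594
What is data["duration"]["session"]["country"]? "BR"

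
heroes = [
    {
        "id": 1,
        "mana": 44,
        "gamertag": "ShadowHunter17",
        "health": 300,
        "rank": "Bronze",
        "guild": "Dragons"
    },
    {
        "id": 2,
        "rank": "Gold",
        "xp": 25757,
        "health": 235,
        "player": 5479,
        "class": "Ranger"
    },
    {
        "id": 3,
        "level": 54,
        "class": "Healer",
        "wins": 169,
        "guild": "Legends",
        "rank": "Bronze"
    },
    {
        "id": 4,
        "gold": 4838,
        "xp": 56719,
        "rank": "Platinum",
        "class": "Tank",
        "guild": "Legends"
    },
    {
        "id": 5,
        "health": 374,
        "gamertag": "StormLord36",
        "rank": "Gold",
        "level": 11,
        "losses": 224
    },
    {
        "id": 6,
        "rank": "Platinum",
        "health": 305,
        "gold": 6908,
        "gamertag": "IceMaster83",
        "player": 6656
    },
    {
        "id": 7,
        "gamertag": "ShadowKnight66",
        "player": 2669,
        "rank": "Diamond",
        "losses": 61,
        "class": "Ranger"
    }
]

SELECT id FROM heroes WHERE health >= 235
[1, 2, 5, 6]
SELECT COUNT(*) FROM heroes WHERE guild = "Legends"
2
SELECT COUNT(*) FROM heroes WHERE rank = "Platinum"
2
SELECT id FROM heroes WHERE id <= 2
[1, 2]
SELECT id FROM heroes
[1, 2, 3, 4, 5, 6, 7]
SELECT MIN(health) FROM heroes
235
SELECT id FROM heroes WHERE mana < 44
[]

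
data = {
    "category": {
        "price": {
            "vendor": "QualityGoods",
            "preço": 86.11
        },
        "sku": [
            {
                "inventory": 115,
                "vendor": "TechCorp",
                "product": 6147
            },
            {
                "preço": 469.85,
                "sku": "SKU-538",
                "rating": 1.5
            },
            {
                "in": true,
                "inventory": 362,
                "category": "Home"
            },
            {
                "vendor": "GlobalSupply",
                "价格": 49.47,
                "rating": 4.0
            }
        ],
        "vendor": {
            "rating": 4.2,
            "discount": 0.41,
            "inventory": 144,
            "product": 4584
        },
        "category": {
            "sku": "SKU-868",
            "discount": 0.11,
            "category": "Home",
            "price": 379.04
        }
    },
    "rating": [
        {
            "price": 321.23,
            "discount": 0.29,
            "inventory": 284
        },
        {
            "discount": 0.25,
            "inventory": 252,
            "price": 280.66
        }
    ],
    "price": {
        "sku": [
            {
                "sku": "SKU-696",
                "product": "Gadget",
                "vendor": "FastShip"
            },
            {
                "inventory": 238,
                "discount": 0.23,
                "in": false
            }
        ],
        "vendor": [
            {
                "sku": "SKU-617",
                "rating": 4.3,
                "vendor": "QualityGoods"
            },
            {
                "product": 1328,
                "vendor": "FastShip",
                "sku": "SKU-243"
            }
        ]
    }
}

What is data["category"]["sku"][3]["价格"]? 49.47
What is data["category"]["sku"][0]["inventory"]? 115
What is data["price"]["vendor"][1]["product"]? 1328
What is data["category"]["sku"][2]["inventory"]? 362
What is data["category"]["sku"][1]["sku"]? "SKU-538"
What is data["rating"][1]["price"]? 280.66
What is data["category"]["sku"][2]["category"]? "Home"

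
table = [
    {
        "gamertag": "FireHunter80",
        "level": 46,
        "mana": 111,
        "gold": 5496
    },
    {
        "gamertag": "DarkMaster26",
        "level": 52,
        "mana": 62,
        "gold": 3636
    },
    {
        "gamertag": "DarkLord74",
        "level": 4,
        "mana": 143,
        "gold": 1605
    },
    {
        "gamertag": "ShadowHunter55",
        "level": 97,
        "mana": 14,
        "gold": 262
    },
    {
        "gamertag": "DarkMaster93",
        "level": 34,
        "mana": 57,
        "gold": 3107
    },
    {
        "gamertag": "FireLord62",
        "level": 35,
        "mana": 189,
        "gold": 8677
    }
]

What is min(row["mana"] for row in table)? 14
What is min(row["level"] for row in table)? 4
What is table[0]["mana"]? 111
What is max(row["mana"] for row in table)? 189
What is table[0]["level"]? 46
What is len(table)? 6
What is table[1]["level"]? 52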